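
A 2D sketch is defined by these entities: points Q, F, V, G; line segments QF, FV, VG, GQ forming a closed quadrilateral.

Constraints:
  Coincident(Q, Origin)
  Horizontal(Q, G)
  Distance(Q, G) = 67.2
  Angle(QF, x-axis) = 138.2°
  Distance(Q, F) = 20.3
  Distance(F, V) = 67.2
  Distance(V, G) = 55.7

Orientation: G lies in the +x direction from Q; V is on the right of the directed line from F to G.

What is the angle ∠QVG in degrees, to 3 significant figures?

81.0°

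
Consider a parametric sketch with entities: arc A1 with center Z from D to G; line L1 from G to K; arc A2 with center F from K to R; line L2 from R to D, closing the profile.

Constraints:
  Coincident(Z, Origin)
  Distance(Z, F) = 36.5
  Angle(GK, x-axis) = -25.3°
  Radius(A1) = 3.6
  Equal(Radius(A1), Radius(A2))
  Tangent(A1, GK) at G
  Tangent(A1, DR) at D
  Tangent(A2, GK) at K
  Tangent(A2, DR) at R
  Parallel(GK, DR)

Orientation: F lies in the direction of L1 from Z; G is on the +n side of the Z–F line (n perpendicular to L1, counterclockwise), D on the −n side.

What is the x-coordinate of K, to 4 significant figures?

34.54

The slot axis is L1's direction at -25.3°, so u = (cos -25.3°, sin -25.3°) = (0.9041, -0.4274) and n = (−sin -25.3°, cos -25.3°) = (0.4274, 0.9041). Z is at the origin and F lies 36.5 along u from Z, so F = 36.5·u = (33.00, -15.60). Tangency of A1 to both parallel lines with radius 3.6 puts G and D at Z ± 3.6·n: G = (1.538, 3.255), D = (-1.538, -3.255). Equal radii place K and R the same way about F: K = F + 3.6·n = (34.54, -12.34), R = F − 3.6·n = (31.46, -18.85). So K.x = 34.54.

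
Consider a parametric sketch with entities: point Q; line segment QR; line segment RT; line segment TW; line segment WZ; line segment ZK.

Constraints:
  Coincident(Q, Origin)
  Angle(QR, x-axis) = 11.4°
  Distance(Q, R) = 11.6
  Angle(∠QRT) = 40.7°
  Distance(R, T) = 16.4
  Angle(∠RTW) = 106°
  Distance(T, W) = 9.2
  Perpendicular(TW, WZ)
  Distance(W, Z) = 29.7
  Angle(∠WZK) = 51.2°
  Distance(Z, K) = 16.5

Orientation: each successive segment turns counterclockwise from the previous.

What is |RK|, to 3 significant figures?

3.70

Q is at the origin; QR runs at 11.4° with length 11.6, so R = (11.4, 2.29). ∠QRT = 40.7° gives RT at 151° from the x-axis; with |RT| = 16.4, T = (-2.93, 10.3). ∠RTW = 106.0° gives TW at -135° from the x-axis; with |TW| = 9.2, W = (-9.47, 3.85). TW ⟂ WZ, so WZ runs at -45.3°; with |WZ| = 29.7, Z = (11.4, -17.3). ∠WZK = 51.2° gives ZK at 83.5° from the x-axis; with |ZK| = 16.5, K = (13.3, -0.869). Then |RK| = |K − R| = 3.70.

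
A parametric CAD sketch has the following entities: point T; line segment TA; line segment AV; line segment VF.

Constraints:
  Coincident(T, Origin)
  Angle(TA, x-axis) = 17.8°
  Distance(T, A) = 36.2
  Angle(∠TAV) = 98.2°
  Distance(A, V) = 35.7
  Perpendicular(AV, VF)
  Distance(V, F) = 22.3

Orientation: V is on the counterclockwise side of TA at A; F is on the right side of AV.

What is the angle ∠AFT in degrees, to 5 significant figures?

22.903°

∠TAV = 98.2°, so AV runs at 17.8° + (180° − 98.2°) = 99.600° from the x-axis; with |AV| = 35.7, V = A + 35.7·(cos 99.600°, sin 99.600°) = (28.513, 46.266). AV ⟂ VF; with |VF| = 22.3 on the right of AV, F = V + 22.3·(0.98600, 0.16677) = (50.501, 49.985). Then cos ∠AFT = FA·FT / (|FA||FT|), giving 22.903°.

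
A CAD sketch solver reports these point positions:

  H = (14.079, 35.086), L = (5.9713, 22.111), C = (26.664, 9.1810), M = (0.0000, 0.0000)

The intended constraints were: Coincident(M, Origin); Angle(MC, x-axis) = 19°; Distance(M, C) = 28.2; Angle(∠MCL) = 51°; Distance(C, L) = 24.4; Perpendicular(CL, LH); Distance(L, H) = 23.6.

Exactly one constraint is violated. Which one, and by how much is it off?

Distance(L, H) = 23.6 — off by 8.30.

M = (0.00, 0.00) ✓; MC at 19.00° ✓; |MC| = 28.20 ✓; ∠MCL = 51.00° ✓; |CL| = 24.40 ✓; ∠(CL, LH) = 90.00° ✓; |LH| = 15.30 ✗.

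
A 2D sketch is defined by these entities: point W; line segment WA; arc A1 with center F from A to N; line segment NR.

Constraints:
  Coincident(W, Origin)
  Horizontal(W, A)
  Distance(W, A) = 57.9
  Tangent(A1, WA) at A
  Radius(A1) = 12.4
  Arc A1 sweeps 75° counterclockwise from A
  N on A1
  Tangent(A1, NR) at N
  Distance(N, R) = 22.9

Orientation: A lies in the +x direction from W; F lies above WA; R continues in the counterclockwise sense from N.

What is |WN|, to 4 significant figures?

70.48

W is at the origin; W and A share the same y with |WA| = 57.9 and A on the +x side, so A = (57.90, 0.000). Since A1 is tangent to WA there, FA ⟂ WA, so F = A + (0, 12.4) = (57.90, 12.40). On A1, A sits at bearing -90° from F; a 75° counterclockwise sweep puts N at bearing -15°, so N = F + 12.4·(cos -15°, sin -15°) = (69.88, 9.191). Then |WN| = |N − W| = 70.48.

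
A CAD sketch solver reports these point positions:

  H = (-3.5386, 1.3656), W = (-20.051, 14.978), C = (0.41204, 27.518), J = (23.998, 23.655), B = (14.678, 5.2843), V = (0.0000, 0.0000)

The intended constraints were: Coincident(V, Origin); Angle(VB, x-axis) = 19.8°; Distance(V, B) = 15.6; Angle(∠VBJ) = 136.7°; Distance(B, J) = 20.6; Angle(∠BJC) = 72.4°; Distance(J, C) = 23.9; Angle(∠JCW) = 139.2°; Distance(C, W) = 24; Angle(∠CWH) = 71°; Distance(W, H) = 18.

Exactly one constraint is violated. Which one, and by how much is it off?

Distance(W, H) = 18 — off by 3.40.

V = (0.00, 0.00) ✓; VB at 19.80° ✓; |VB| = 15.60 ✓; ∠VBJ = 136.7° ✓; |BJ| = 20.60 ✓; ∠BJC = 72.40° ✓; |JC| = 23.90 ✓; ∠JCW = 139.2° ✓; |CW| = 24.00 ✓; ∠CWH = 71.00° ✓; |WH| = 21.40 ✗.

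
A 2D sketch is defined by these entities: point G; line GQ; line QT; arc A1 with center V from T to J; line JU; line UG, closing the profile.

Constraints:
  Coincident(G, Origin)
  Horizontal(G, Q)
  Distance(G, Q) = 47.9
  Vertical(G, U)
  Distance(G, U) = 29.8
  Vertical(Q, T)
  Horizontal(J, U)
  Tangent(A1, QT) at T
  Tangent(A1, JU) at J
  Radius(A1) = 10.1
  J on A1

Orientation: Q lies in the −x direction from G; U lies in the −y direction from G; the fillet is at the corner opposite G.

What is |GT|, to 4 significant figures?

51.79

G is at the origin; G and Q share the same y with |GQ| = 47.9 and Q on the −x side, so Q = (-47.90, 0.000). G and U share the same x with |GU| = 29.8 and U on the −y side, so U = (0.000, -29.80). The virtual corner opposite G is at (-47.90, -29.80). Tangency of A1 to QT means the radius VT is perpendicular to QT and tangency of A1 to JU means the radius VJ is perpendicular to JU, with radius 10.1, so the center V sits 10.1 in from both sides at V = (-37.80, -19.70). That places the tangent points at T = (-47.90, -19.70) on QT and J = (-37.80, -29.80) on JU. Then |GT| = |T − G| = 51.79.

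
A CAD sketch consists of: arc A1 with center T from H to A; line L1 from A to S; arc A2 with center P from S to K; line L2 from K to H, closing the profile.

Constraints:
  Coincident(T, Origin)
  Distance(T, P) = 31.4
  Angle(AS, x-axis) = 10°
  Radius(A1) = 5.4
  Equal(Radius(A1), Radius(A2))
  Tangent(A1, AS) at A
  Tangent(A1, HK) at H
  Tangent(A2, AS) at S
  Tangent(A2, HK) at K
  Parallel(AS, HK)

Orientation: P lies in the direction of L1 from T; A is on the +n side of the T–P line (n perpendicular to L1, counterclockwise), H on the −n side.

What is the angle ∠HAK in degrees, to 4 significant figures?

71.02°

The slot axis is L1's direction at 10.0°, so u = (cos 10.0°, sin 10.0°) = (0.9848, 0.1736) and n = (−sin 10.0°, cos 10.0°) = (-0.1736, 0.9848). T is at the origin and P lies 31.4 along u from T, so P = 31.4·u = (30.92, 5.453). Tangency of A1 to both parallel lines with radius 5.4 puts A and H at T ± 5.4·n: A = (-0.9377, 5.318), H = (0.9377, -5.318). Equal radii place S and K the same way about P: S = P + 5.4·n = (29.99, 10.77), K = P − 5.4·n = (31.86, 0.1346). Then cos ∠HAK = AH·AK / (|AH||AK|), giving 71.02°.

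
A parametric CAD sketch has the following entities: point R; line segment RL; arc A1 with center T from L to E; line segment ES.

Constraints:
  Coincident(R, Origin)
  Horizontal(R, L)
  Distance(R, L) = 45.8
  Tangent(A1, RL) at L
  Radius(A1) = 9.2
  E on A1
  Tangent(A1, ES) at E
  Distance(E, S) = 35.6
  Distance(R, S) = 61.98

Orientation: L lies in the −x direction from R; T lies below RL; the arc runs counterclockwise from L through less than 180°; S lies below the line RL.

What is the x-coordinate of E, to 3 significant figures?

-54.4

Checks: |TE| = 9.200 ✓; ∠(TE, ES) = 90.00° ✓; |ES| = 35.60 ✓; |RS| = 61.98 ✓.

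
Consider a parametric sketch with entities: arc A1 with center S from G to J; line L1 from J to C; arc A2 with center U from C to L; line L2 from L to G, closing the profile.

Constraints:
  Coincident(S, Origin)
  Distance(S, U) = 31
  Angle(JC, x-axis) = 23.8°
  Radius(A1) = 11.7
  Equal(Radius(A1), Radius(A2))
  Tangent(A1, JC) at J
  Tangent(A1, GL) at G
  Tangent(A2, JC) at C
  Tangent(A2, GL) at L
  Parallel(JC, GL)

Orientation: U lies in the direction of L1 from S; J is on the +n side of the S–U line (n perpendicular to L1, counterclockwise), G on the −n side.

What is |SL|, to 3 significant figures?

33.1

The slot axis is L1's direction at 23.8°, so u = (cos 23.8°, sin 23.8°) = (0.915, 0.404) and n = (−sin 23.8°, cos 23.8°) = (-0.404, 0.915). S is at the origin and U lies 31.0 along u from S, so U = 31.0·u = (28.4, 12.5). Tangency of A1 to both parallel lines with radius 11.7 puts J and G at S ± 11.7·n: J = (-4.72, 10.7), G = (4.72, -10.7). Equal radii place C and L the same way about U: C = U + 11.7·n = (23.6, 23.2), L = U − 11.7·n = (33.1, 1.80). Then |SL| = |L − S| = 33.1.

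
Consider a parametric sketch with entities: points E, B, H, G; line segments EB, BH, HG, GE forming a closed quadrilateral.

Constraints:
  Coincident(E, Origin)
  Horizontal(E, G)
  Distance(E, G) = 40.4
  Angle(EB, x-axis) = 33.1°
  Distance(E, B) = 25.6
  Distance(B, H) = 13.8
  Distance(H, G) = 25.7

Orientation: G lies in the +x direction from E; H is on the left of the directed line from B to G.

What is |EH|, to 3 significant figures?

39.2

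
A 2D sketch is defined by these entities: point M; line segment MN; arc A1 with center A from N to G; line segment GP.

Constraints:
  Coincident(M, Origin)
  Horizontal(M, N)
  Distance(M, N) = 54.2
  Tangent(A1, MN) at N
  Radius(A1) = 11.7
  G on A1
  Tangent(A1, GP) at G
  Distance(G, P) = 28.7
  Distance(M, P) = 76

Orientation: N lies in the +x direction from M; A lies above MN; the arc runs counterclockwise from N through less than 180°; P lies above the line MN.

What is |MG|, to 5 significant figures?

67.048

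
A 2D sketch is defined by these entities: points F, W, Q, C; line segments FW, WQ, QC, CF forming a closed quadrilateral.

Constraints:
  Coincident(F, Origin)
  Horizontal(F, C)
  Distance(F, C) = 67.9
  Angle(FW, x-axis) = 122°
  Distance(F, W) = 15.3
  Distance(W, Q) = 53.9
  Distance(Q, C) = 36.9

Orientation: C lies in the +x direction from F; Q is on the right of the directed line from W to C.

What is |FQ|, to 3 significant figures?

40.2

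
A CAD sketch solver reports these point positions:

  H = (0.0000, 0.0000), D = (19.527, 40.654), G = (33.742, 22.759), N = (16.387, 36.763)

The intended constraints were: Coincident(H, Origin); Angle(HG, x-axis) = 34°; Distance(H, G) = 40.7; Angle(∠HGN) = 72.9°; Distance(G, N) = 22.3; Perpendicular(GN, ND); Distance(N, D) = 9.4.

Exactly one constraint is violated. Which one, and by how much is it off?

Distance(N, D) = 9.4 — off by 4.40.

H = (0.00, 0.00) ✓; HG at 34.00° ✓; |HG| = 40.70 ✓; ∠HGN = 72.90° ✓; |GN| = 22.30 ✓; ∠(GN, ND) = 90.00° ✓; |ND| = 5.000 ✗.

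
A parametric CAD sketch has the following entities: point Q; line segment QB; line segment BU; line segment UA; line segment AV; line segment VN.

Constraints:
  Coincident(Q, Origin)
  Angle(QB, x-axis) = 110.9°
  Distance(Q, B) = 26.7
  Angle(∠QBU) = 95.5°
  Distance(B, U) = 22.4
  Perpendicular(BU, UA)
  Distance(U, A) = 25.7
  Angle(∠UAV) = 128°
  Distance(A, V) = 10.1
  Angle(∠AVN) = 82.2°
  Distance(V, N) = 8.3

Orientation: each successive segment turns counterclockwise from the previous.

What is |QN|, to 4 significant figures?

12.96

Q is at the origin; QB runs at 110.9° with length 26.7, so B = (-9.525, 24.94). ∠QBU = 95.5° gives BU at -164.6° from the x-axis; with |BU| = 22.4, U = (-31.12, 18.99). BU is perpendicular to UA, so UA runs at -74.60°; with |UA| = 25.7, A = (-24.30, -5.782). ∠UAV = 128.0° gives AV at -22.60° from the x-axis; with |AV| = 10.1, V = (-14.97, -9.664). ∠AVN = 82.2° gives VN at 75.20° from the x-axis; with |VN| = 8.3, N = (-12.85, -1.639). Then |QN| = |N − Q| = 12.96.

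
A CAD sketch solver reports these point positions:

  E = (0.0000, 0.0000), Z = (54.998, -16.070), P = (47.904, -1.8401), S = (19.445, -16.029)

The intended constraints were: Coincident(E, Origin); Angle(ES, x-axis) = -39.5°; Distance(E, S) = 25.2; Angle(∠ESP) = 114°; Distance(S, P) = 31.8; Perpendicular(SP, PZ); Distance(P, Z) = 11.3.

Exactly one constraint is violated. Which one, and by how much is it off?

Distance(P, Z) = 11.3 — off by 4.60.

E = (0.00, 0.00) ✓; ES at -39.50° ✓; |ES| = 25.20 ✓; ∠ESP = 114.0° ✓; |SP| = 31.80 ✓; ∠(SP, PZ) = 90.00° ✓; |PZ| = 15.90 ✗.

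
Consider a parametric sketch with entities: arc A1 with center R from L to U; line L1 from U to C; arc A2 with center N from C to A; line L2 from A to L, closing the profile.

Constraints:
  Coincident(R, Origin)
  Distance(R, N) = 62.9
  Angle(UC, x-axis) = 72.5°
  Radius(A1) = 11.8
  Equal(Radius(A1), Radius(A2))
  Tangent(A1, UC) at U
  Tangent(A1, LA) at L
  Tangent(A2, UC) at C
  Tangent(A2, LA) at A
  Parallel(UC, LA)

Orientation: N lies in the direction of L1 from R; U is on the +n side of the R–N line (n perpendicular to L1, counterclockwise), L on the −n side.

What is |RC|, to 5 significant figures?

63.997

The slot axis is L1's direction at 72.5°, so u = (cos 72.5°, sin 72.5°) = (0.30071, 0.95372) and n = (−sin 72.5°, cos 72.5°) = (-0.95372, 0.30071). R is at the origin and N lies 62.9 along u from R, so N = 62.9·u = (18.914, 59.989). Tangency of A1 to both parallel lines with radius 11.8 puts U and L at R ± 11.8·n: U = (-11.254, 3.5483), L = (11.254, -3.5483). Equal radii place C and A the same way about N: C = N + 11.8·n = (7.6605, 63.537), A = N − 11.8·n = (30.168, 56.440). Then |RC| = |C − R| = 63.997.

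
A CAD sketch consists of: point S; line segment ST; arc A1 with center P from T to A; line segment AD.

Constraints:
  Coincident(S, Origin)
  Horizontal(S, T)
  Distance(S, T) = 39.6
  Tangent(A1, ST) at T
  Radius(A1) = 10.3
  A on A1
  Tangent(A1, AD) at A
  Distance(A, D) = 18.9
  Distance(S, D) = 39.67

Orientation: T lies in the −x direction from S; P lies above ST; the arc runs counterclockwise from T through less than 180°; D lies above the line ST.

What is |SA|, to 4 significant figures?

30.82

S is at the origin; S and T share the same y with |ST| = 39.6 and T on the −x side, so T = (-39.60, 0.000). The tangent condition forces PT to be normal to ST, so P = T + (0, 10.3) = (-39.60, 10.30). Since PA ⟂ AD (tangency), |PD| = √(10.3² + 18.9²) = 21.52 regardless of where A sits on A1. So D lies on both circle(S, 39.67) and circle(P, 21.52); the above-ST intersection is D = (-27.80, 28.30). A is the foot of the tangent from D: A = (-29.33, 9.463).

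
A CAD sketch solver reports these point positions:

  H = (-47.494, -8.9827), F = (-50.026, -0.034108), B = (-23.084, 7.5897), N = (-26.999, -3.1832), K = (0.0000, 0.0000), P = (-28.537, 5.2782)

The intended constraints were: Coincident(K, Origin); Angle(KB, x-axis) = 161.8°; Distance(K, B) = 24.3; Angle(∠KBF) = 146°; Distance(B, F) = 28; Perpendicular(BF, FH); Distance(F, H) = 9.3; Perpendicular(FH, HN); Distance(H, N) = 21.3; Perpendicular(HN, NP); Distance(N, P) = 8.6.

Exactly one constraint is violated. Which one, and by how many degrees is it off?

Perpendicular(HN, NP) — off by 5.50°.

K = (0.00, 0.00) ✓; KB at 161.8° ✓; |KB| = 24.30 ✓; ∠KBF = 146.0° ✓; |BF| = 28.00 ✓; ∠(BF, FH) = 90.00° ✓; |FH| = 9.300 ✓; ∠(FH, HN) = 90.00° ✓; |HN| = 21.30 ✓; ∠(HN, NP) = 84.50° ✗; |NP| = 8.600 ✓.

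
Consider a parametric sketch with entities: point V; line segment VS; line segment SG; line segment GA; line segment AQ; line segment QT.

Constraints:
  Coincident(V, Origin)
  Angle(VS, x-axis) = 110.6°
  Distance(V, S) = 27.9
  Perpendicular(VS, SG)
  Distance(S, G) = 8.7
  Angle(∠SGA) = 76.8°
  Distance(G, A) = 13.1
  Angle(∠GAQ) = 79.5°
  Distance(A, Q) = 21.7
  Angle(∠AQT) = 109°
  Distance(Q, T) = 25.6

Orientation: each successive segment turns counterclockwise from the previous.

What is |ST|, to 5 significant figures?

24.638

V is at the origin; VS runs at 110.6° with length 27.9, so S = (-9.8164, 26.116). The perpendicularity gives SG at right angles to VS, so SG runs at -159.40°; with |SG| = 8.7, G = (-17.960, 23.055). ∠SGA = 76.8° gives GA at -56.200° from the x-axis; with |GA| = 13.1, A = (-10.673, 12.169). ∠GAQ = 79.5° gives AQ at 44.300° from the x-axis; with |AQ| = 21.7, Q = (4.8579, 27.325). ∠AQT = 109.0° gives QT at 115.30° from the x-axis; with |QT| = 25.6, T = (-6.0825, 50.469). Then |ST| = |T − S| = 24.638.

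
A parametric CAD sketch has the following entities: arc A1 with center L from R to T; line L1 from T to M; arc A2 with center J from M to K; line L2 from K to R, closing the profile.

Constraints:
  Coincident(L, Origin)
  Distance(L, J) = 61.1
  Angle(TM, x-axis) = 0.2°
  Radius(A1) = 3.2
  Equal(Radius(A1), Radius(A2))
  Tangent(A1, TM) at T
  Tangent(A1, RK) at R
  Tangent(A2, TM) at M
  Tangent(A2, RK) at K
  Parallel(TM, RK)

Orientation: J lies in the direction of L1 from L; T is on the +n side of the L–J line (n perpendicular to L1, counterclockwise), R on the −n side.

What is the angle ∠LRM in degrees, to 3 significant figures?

84.0°

Tangency of A1 to both parallel lines with radius 3.2 puts T and R at L ± 3.2·n: T = (-0.0112, 3.20), R = (0.0112, -3.20). Equal radii place M and K the same way about J: M = J + 3.2·n = (61.1, 3.41), K = J − 3.2·n = (61.1, -2.99). Then cos ∠LRM = RL·RM / (|RL||RM|), giving 84.0°.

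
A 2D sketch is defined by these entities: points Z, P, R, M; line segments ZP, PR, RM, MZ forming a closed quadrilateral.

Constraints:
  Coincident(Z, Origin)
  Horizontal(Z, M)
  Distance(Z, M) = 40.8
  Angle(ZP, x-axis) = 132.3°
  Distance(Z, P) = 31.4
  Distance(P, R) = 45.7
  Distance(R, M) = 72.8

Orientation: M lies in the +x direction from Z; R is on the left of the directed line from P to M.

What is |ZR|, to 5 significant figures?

62.191

Z is at the origin; Z and M share the same y with |ZM| = 40.8 and M in +x, so M = (40.8, 0). ZP runs at 132.3° with |ZP| = 31.4, so P = (-21.133, 23.224). R is determined by |PR| = 45.7 and |RM| = 72.8 together: it lies at the intersection of circle(P, 45.7) and circle(M, 72.8). With |PM| = 66.144, the foot of the radical line on PM is 8.7965 from P and the perpendicular offset is √(45.7² − 8.7965²) = 44.845. Taking the left-of-PM solution: R = (2.8499, 62.126).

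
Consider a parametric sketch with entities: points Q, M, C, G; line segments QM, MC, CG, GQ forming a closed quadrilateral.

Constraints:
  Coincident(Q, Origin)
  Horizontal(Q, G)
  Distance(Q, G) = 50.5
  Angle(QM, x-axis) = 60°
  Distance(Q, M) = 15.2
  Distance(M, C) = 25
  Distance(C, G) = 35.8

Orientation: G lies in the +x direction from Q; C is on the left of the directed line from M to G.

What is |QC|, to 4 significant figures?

39.36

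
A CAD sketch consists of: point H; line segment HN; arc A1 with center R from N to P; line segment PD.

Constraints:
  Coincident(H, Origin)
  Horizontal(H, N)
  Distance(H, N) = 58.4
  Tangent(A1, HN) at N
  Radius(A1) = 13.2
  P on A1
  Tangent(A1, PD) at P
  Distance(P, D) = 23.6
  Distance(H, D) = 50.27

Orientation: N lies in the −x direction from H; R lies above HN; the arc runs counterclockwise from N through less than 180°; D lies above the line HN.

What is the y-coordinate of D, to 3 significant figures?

31.9

H is at the origin; HN is horizontal with |HN| = 58.4 and N on the −x side, so N = (-58.4, 0.00). Since A1 is tangent to HN there, RN ⟂ HN, so R = N + (0, 13.2) = (-58.4, 13.2). Since RP ⟂ PD (tangency), |RD| = √(13.2² + 23.6²) = 27.0 regardless of where P sits on A1. So D lies on both circle(H, 50.27) and circle(R, 27.0); the above-HN intersection is D = (-38.9, 31.9). P is the foot of the tangent from D: P = (-45.8, 9.33).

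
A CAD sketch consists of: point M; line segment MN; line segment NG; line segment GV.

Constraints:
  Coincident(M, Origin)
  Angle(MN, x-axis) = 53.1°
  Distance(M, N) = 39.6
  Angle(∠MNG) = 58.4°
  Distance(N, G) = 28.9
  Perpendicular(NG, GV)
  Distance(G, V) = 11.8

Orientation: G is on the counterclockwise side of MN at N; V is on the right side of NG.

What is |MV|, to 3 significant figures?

46.3

∠MNG = 58.4°, so NG runs at 53.1° + (180° − 58.4°) = 175° from the x-axis; with |NG| = 28.9, G = N + 28.9·(cos 175°, sin 175°) = (-5.00, 34.3). NG is perpendicular to GV; with |GV| = 11.8 on the right of NG, V = G + 11.8·(0.0924, 0.996) = (-3.91, 46.1). Then |MV| = |V − M| = 46.3.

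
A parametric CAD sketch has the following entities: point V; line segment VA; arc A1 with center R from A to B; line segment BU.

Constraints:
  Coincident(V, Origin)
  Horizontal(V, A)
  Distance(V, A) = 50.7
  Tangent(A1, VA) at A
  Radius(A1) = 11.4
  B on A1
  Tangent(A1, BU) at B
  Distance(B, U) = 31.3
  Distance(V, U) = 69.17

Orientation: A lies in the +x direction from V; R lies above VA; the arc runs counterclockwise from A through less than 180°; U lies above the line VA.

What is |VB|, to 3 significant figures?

63.3

V is at the origin; V and A share the same y with |VA| = 50.7 and A on the +x side, so A = (50.7, 0.00). Tangency of A1 to VA means the radius RA is perpendicular to VA, so R = A + (0, 11.4) = (50.7, 11.4). Since RB ⟂ BU (tangency), |RU| = √(11.4² + 31.3²) = 33.3 regardless of where B sits on A1. So U lies on both circle(V, 69.17) and circle(R, 33.3); the above-VA intersection is U = (52.8, 44.6). B is the foot of the tangent from U: B = (61.6, 14.6).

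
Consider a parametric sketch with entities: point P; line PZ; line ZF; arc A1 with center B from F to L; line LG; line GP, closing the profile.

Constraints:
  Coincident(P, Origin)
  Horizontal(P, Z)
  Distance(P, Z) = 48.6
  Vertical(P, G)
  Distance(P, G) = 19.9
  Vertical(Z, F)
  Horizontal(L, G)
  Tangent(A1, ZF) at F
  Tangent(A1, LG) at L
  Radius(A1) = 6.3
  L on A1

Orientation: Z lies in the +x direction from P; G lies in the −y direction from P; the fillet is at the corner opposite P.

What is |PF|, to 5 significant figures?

50.467

P is at the origin; PZ is horizontal with |PZ| = 48.6 and Z on the +x side, so Z = (48.600, 0.0000). PG is vertical with |PG| = 19.9 and G on the −y side, so G = (0.0000, -19.900). The virtual corner opposite P is at (48.600, -19.900). Tangency of A1 to ZF means the radius BF is perpendicular to ZF and A1 meets LG tangentially, so BL is at right angles to LG, with radius 6.3, so the center B sits 6.3 in from both sides at B = (42.300, -13.600). That places the tangent points at F = (48.600, -13.600) on ZF and L = (42.300, -19.900) on LG. Then |PF| = |F − P| = 50.467.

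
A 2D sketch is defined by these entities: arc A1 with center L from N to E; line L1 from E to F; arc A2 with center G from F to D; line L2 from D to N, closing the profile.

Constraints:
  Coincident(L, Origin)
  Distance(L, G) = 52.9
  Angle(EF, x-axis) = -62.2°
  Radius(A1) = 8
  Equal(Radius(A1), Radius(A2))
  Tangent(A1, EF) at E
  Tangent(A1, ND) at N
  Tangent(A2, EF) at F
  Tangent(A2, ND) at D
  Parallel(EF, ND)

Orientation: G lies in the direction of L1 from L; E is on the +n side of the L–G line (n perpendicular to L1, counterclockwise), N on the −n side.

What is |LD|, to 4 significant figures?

53.50

The slot axis is L1's direction at -62.2°, so u = (cos -62.2°, sin -62.2°) = (0.4664, -0.8846) and n = (−sin -62.2°, cos -62.2°) = (0.8846, 0.4664). L is at the origin and G lies 52.9 along u from L, so G = 52.9·u = (24.67, -46.79). Tangency of A1 to both parallel lines with radius 8.0 puts E and N at L ± 8.0·n: E = (7.077, 3.731), N = (-7.077, -3.731). Equal radii place F and D the same way about G: F = G + 8.0·n = (31.75, -43.06), D = G − 8.0·n = (17.60, -50.53). Then |LD| = |D − L| = 53.50.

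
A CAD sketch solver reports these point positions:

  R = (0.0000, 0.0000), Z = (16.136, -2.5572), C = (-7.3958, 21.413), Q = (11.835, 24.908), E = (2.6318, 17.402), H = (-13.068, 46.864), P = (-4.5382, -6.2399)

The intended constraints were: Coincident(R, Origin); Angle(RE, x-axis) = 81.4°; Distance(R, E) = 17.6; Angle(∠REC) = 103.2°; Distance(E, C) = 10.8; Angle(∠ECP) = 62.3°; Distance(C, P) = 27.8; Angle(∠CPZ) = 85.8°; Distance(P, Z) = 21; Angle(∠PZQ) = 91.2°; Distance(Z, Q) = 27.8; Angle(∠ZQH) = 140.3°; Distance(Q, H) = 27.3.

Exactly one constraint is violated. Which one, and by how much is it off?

Distance(Q, H) = 27.3 — off by 5.90.

R = (0.00, 0.00) ✓; RE at 81.40° ✓; |RE| = 17.60 ✓; ∠REC = 103.2° ✓; |EC| = 10.80 ✓; ∠ECP = 62.30° ✓; |CP| = 27.80 ✓; ∠CPZ = 85.80° ✓; |PZ| = 21.00 ✓; ∠PZQ = 91.20° ✓; |ZQ| = 27.80 ✓; ∠ZQH = 140.3° ✓; |QH| = 33.20 ✗.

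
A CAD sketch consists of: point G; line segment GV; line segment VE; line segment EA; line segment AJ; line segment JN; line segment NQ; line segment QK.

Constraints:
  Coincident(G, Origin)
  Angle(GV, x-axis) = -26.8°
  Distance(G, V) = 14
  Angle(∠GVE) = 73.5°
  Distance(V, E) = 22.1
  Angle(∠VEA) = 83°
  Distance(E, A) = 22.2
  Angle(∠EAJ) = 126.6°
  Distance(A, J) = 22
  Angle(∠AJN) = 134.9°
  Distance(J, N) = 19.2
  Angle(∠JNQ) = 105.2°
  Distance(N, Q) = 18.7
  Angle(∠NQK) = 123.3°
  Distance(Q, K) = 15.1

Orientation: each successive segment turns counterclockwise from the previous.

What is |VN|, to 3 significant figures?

33.2

G is at the origin; GV runs at -26.8° with length 14.0, so V = (12.5, -6.31). ∠GVE = 73.5° gives VE at 79.7° from the x-axis; with |VE| = 22.1, E = (16.4, 15.4). ∠VEA = 83.0° gives EA at 177° from the x-axis; with |EA| = 22.2, A = (-5.72, 16.7). ∠EAJ = 126.6° gives AJ at -130° from the x-axis; with |AJ| = 22.0, J = (-19.8, -0.168). ∠AJN = 134.9° gives JN at -84.8° from the x-axis; with |JN| = 19.2, N = (-18.1, -19.3). Then |VN| = |N − V| = 33.2.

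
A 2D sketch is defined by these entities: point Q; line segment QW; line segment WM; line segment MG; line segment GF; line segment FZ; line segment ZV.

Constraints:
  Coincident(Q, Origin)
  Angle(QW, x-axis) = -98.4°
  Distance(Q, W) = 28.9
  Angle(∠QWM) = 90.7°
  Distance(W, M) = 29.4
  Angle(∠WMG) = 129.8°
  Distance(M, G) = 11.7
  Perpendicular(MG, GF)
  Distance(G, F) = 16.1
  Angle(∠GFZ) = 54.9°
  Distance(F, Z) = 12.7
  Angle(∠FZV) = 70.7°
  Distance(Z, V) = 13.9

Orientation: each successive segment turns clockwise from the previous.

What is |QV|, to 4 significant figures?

41.74

Q is at the origin; QW runs at -98.4° with length 28.9, so W = (-4.222, -28.59). ∠QWM = 90.7° gives WM at 172.3° from the x-axis; with |WM| = 29.4, M = (-33.36, -24.65). ∠WMG = 129.8° gives MG at 122.1° from the x-axis; with |MG| = 11.7, G = (-39.57, -14.74). The perpendicularity gives GF at right angles to MG, so GF runs at 32.10°; with |GF| = 16.1, F = (-25.94, -6.184). ∠GFZ = 54.9° gives FZ at -93.00° from the x-axis; with |FZ| = 12.7, Z = (-26.60, -18.87). ∠FZV = 70.7° gives ZV at 157.7° from the x-axis; with |ZV| = 13.9, V = (-39.46, -13.59). Then |QV| = |V − Q| = 41.74.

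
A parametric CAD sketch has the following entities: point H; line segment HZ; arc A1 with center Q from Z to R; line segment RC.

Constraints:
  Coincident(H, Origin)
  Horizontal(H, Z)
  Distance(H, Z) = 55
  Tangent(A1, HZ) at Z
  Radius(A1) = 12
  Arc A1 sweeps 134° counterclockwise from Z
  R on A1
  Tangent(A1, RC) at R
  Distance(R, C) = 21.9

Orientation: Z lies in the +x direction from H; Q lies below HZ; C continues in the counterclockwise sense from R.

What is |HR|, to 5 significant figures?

50.631

The tangent condition forces QZ to be normal to HZ, so Q = Z + (0, -12) = (55.000, -12.000). On A1, Z sits at bearing 90° from Q; a 134° counterclockwise sweep puts R at bearing 224°, so R = Q + 12.0·(cos 224°, sin 224°) = (46.368, -20.336). Then |HR| = |R − H| = 50.631.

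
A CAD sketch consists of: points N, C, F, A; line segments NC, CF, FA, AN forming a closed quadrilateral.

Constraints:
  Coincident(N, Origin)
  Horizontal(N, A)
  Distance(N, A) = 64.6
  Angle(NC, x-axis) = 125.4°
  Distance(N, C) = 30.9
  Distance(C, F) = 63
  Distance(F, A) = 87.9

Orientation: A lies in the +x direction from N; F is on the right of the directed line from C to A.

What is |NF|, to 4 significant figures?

40.53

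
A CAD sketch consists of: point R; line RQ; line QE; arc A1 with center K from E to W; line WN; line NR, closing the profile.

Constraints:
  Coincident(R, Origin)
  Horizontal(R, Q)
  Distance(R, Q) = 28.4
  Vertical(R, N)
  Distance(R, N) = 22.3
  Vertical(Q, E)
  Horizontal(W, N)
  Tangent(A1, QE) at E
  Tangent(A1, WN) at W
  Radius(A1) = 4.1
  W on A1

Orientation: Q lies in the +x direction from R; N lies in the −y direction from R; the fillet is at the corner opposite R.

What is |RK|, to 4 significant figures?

30.36

R and N share the same x with |RN| = 22.3 and N on the −y side, so N = (0.000, -22.30). The virtual corner opposite R is at (28.40, -22.30). Since A1 is tangent to QE there, KE ⟂ QE and since A1 is tangent to WN there, KW ⟂ WN, with radius 4.1, so the center K sits 4.1 in from both sides at K = (24.30, -18.20). Then |RK| = |K − R| = 30.36.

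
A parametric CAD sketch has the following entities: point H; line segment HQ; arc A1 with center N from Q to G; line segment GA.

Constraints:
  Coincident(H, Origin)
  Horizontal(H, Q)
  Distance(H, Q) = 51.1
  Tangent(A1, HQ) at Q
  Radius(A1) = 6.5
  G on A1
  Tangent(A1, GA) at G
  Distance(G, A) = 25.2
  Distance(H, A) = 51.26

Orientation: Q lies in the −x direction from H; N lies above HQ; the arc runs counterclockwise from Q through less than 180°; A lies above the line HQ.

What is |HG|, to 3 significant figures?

45.0

Checks: ∠(NQ, QH) = 90.00° ✓; |NQ| = 6.500 ✓; |NG| = 6.500 ✓; ∠(NG, GA) = 90.00° ✓; |GA| = 25.20 ✓; |HA| = 51.26 ✓.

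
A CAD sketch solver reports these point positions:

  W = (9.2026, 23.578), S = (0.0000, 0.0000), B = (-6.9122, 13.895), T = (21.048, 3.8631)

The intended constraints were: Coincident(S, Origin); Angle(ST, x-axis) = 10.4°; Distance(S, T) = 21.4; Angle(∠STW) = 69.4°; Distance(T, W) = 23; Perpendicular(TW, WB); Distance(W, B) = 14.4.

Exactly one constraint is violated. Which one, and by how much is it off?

Distance(W, B) = 14.4 — off by 4.40.

S = (0.00, 0.00) ✓; ST at 10.40° ✓; |ST| = 21.40 ✓; ∠STW = 69.40° ✓; |TW| = 23.00 ✓; ∠(TW, WB) = 90.00° ✓; |WB| = 18.80 ✗.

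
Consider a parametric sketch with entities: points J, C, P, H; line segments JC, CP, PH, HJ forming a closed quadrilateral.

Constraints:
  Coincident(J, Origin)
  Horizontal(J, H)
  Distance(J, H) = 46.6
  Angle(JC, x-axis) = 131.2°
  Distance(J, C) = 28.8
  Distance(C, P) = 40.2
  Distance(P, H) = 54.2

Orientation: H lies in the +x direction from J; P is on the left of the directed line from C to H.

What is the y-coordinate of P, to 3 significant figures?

43.8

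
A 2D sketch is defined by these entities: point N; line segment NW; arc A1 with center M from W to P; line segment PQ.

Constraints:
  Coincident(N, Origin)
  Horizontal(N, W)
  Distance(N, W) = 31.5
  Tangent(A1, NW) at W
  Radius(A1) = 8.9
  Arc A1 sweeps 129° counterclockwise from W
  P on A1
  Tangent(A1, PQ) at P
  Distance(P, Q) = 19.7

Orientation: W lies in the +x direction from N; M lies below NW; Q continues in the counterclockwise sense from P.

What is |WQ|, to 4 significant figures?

30.31

N is at the origin; N and W share the same y with |NW| = 31.5 and W on the +x side, so W = (31.50, 0.000). Since A1 is tangent to NW there, MW ⟂ NW, so M = W + (0, -8.9) = (31.50, -8.900). On A1, W sits at bearing 90° from M; a 129° counterclockwise sweep puts P at bearing 219°, so P = M + 8.9·(cos 219°, sin 219°) = (24.58, -14.50). Since A1 is tangent to PQ there, MP ⟂ PQ, so PQ runs along (−sin 219°, cos 219°); with |PQ| = 19.7, Q = (36.98, -29.81). Then |WQ| = |Q − W| = 30.31.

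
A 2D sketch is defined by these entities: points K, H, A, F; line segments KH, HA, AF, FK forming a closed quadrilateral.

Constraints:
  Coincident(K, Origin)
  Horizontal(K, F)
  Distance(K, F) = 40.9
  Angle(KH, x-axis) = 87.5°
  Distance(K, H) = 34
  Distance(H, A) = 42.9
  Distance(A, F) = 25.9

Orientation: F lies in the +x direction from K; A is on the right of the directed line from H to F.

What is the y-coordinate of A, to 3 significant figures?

-6.47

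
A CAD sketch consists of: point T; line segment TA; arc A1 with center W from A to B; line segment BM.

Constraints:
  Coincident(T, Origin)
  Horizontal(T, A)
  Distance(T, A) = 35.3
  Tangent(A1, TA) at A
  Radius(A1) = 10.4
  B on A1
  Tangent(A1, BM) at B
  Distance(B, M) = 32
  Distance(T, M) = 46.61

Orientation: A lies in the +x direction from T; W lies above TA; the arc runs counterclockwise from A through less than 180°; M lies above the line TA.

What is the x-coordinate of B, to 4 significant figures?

43.06

Checks: |WB| = 10.40 ✓; ∠(WB, BM) = 90.00° ✓; |BM| = 32.00 ✓; |TM| = 46.61 ✓.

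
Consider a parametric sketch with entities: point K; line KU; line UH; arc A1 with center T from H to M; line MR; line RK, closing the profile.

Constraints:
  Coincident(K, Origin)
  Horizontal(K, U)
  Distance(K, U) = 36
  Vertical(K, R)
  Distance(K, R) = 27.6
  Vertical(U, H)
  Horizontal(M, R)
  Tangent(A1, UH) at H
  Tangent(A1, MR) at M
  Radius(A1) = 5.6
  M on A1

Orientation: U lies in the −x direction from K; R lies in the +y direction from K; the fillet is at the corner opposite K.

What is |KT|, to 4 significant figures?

37.53

K is at the origin; KU is horizontal with |KU| = 36.0 and U on the −x side, so U = (-36.00, 0.000). K and R share the same x with |KR| = 27.6 and R on the +y side, so R = (0.000, 27.60). The virtual corner opposite K is at (-36.00, 27.60). Since A1 is tangent to UH there, TH ⟂ UH and the tangent condition forces TM to be normal to MR, with radius 5.6, so the center T sits 5.6 in from both sides at T = (-30.40, 22.00). Then |KT| = |T − K| = 37.53.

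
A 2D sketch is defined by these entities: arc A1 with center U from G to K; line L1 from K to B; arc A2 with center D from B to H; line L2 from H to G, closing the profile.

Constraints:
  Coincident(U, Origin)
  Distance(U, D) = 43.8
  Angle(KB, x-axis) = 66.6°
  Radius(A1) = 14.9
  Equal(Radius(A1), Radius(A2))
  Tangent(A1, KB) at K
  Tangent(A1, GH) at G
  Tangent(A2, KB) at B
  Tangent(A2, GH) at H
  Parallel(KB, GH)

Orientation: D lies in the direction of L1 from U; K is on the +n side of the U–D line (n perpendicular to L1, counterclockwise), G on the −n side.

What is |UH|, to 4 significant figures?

46.26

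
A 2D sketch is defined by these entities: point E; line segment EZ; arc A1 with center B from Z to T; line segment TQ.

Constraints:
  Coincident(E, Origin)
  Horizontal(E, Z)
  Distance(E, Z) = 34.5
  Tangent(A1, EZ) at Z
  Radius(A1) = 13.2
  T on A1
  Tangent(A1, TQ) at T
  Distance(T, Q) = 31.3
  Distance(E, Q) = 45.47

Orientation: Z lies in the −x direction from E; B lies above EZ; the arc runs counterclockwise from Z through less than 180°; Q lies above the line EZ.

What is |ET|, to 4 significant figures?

24.22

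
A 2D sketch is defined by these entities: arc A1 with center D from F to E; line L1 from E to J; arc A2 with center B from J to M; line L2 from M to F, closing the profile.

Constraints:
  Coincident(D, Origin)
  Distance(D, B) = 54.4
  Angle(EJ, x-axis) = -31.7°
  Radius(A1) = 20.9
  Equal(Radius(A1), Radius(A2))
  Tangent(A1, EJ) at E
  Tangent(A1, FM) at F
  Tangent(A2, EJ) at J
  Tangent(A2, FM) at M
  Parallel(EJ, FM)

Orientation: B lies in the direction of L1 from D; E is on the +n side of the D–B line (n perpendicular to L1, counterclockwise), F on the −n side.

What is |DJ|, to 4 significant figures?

58.28

The slot axis is L1's direction at -31.7°, so u = (cos -31.7°, sin -31.7°) = (0.8508, -0.5255) and n = (−sin -31.7°, cos -31.7°) = (0.5255, 0.8508). D is at the origin and B lies 54.4 along u from D, so B = 54.4·u = (46.28, -28.59). Tangency of A1 to both parallel lines with radius 20.9 puts E and F at D ± 20.9·n: E = (10.98, 17.78), F = (-10.98, -17.78). Equal radii place J and M the same way about B: J = B + 20.9·n = (57.27, -10.80), M = B − 20.9·n = (35.30, -46.37). Then |DJ| = |J − D| = 58.28.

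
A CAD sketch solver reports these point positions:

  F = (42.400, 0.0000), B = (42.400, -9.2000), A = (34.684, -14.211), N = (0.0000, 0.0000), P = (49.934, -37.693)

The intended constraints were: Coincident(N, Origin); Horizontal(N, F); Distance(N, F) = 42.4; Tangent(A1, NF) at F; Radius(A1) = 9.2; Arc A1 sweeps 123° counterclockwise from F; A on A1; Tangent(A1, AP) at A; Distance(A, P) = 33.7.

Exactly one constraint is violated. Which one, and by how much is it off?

Distance(A, P) = 33.7 — off by 5.70.

N = (0.00, 0.00) ✓; N.y = 0.00, F.y = 0.00 ✓; |NF| = 42.40 ✓; ∠(BF, FN) = 90.00° ✓; |BF| = 9.200 ✓; bearing(B→A) − bearing(B→F) = 123.0° ✓; |BA| = 9.200 ✓; ∠(BA, AP) = 90.00° ✓; |AP| = 28.00 ✗.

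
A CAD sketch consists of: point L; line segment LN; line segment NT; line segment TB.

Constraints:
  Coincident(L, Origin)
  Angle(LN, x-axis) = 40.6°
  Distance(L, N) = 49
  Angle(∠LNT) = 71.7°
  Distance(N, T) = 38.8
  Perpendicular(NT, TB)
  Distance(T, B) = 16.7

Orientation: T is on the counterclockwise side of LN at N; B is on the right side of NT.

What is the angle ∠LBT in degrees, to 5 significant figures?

20.322°

∠LNT = 71.7°, so NT runs at 40.6° + (180° − 71.7°) = 148.90° from the x-axis; with |NT| = 38.8, T = N + 38.8·(cos 148.90°, sin 148.90°) = (3.9811, 51.929). NT is perpendicular to TB; with |TB| = 16.7 on the right of NT, B = T + 16.7·(0.51653, 0.85627) = (12.607, 66.229). Then cos ∠LBT = BL·BT / (|BL||BT|), giving 20.322°.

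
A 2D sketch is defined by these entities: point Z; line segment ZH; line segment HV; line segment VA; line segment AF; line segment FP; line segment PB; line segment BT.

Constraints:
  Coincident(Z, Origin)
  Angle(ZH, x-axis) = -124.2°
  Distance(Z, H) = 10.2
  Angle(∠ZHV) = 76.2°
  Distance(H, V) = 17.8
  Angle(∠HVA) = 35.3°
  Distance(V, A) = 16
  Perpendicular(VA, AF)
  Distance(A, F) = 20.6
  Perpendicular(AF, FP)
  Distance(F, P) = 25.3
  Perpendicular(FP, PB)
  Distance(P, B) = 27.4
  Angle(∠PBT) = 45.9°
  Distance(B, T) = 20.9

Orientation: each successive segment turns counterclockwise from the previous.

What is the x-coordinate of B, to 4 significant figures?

21.81

AF is perpendicular to FP, so FP runs at -55.70°; with |FP| = 25.3, P = (-0.8265, -33.93). FP ⟂ PB, so PB runs at 34.30°; with |PB| = 27.4, B = (21.81, -18.49). So B.x = 21.81.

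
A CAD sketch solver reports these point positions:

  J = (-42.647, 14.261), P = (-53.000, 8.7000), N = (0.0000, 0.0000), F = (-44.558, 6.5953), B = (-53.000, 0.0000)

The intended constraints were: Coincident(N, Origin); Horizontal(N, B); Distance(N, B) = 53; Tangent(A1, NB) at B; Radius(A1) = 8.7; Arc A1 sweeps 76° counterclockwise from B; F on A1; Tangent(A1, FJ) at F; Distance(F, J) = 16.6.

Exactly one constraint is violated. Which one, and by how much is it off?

Distance(F, J) = 16.6 — off by 8.70.

N = (0.00, 0.00) ✓; N.y = 0.00, B.y = 0.00 ✓; |NB| = 53.00 ✓; ∠(PB, BN) = 90.00° ✓; |PB| = 8.700 ✓; bearing(P→F) − bearing(P→B) = 76.00° ✓; |PF| = 8.700 ✓; ∠(PF, FJ) = 90.00° ✓; |FJ| = 7.900 ✗.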